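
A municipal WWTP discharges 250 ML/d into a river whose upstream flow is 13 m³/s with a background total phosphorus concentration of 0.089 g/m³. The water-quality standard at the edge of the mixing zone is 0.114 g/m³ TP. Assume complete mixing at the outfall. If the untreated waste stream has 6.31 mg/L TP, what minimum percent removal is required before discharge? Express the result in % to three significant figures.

96.4 %

250 ML/d = 2.894 m³/s.
Mass balance: 0.114·15.89 = 2.894·Cₑ + 13·0.089.
Cₑ = (1.812 − 1.157) / 2.894 = 0.2263 mg/L.
Required removal = 1 − 0.2263/6.31 = 96.41 %.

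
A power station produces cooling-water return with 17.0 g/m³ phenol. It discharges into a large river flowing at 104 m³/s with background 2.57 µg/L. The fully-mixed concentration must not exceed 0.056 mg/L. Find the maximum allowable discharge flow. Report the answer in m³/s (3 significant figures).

2.57 µg/L = 0.00257 mg/L.
Mass balance at complete mixing: C_std·(Q_w + Q_r) = Q_w·C_e + Q_r·C_b.
Rearranging, Q_w = Q_r·(C_std − C_b)/(C_e − C_std) = 104·(0.056 − 0.00257) / (17 − 0.056) = 0.3279 m³/s.

0.328 m³/s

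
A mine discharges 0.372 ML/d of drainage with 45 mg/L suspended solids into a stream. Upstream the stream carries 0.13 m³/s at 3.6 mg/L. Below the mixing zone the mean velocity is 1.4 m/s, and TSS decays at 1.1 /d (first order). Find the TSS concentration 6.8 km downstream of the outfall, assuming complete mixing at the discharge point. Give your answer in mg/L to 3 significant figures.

4.63 mg/L

0.372 ML/d = 0.004306 m³/s.
After complete mixing, C₀ = (0.004306·45 + 0.13·3.6) / 0.1343 = 4.927 mg/L.
Travel time t = 6800 m / 1.4 m/s = 4857 s = 0.05622 d.
C = 4.927·exp(−1.1·0.05622) = 4.927·0.94 = 4.632 mg/L.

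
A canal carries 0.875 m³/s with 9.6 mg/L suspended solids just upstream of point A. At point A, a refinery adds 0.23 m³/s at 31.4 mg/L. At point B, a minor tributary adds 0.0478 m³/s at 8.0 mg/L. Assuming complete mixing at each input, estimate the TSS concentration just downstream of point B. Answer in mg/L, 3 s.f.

13.9 mg/L

After input A: C = (0.875·9.6 + 0.23·31.4) / 1.105 = 14.14 mg/L.
After input B: C = (1.105·14.14 + 0.0478·8) / 1.153 = 13.88 mg/L.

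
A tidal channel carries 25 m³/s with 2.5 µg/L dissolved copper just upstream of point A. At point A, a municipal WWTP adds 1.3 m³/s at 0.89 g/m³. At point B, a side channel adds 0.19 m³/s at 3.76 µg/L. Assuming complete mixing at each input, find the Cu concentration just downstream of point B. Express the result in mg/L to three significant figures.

0.0461 mg/L

2.5 µg/L = 0.0025 mg/L.
After input A: C = (25·0.0025 + 1.3·0.89) / 26.3 = 0.04637 mg/L.
3.76 µg/L = 0.00376 mg/L.
After input B: C = (26.3·0.04637 + 0.19·0.00376) / 26.49 = 0.04606 mg/L.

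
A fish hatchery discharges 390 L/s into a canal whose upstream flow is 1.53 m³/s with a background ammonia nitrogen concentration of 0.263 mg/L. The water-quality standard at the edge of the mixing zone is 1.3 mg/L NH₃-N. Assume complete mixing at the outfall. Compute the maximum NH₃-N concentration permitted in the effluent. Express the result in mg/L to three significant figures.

5.37 mg/L

390 L/s = 0.39 m³/s.
Mass balance: 1.3·1.92 = 0.39·Cₑ + 1.53·0.263.
Cₑ = (2.496 − 0.4024) / 0.39 = 5.368 mg/L.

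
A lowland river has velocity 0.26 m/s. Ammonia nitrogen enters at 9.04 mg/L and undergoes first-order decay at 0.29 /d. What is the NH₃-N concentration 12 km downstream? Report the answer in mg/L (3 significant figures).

7.74 mg/L

Travel time t = 12 km / 0.26 m/s = 1.2e+04/0.26 = 4.615e+04 s = 0.5342 d.
First-order decay: C = 9.04·exp(−0.29·0.5342) = 9.04·0.8565 = 7.743 mg/L.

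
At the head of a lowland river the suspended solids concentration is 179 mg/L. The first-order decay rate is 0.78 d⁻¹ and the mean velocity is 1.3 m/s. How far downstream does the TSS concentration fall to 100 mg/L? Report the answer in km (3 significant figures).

From C = C₀·e^(−kt), t = ln(C₀/C)/k = ln(179/100)/0.78 = 0.5822/0.78 = 0.7464 d.
Distance = v·t = 1.3 m/s × 6.449e+04 s = 8.384e+04 m = 83.84 km.

83.8 km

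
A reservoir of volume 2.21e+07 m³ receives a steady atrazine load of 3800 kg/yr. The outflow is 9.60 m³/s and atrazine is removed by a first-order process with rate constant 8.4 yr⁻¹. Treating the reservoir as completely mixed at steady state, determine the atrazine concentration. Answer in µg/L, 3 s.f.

7.78 µg/L

Outflow Q = 9.60 m³/s × 3.156e+07 s/yr = 3.03e+08 m³/yr.
Steady-state CSTR mass balance: W = Q·C + k·V·C, so C = W/(Q + kV).
Q + kV = 3.03e+08 + 8.4·2.21e+07 = 4.886e+08 m³/yr.
C = 3800/4.886e+08 = 7.777e-06 kg/m³ = 0.007777 mg/L = 7.777 µg/L.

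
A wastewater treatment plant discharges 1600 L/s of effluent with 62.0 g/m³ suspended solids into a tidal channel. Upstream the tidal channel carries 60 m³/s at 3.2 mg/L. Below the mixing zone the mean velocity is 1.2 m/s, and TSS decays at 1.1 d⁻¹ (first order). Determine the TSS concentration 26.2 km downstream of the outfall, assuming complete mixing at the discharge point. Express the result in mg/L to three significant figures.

3.58 mg/L

1600 L/s = 1.6 m³/s.
After complete mixing, C₀ = (1.6·62 + 60·3.2) / 61.6 = 4.727 mg/L.
Travel time t = 2.62e+04 m / 1.2 m/s = 2.183e+04 s = 0.2527 d.
C = 4.727·exp(−1.1·0.2527) = 4.727·0.7573 = 3.58 mg/L.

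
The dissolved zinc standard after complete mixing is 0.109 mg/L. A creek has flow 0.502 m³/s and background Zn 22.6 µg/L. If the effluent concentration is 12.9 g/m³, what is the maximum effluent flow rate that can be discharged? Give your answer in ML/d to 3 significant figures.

0.293 ML/d

22.6 µg/L = 0.0226 mg/L.
Mass balance at complete mixing: C_std·(Q_w + Q_r) = Q_w·C_e + Q_r·C_b.
Rearranging, Q_w = Q_r·(C_std − C_b)/(C_e − C_std) = 0.502·(0.109 − 0.0226) / (12.9 − 0.109) = 0.003391 m³/s.
= 0.293 ML/d.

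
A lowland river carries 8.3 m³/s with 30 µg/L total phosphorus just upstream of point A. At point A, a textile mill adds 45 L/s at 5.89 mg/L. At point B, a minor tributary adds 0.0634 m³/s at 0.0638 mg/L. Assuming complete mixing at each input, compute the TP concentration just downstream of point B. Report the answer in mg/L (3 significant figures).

0.0616 mg/L

30 µg/L = 0.03 mg/L.
45 L/s = 0.045 m³/s.
After input A: C = (8.3·0.03 + 0.045·5.89) / 8.345 = 0.0616 mg/L.
After input B: C = (8.345·0.0616 + 0.0634·0.0638) / 8.408 = 0.06162 mg/L.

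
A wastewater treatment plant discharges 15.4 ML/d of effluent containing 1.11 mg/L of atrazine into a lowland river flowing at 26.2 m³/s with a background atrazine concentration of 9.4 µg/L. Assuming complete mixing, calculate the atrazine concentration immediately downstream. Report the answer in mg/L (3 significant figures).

15.4 ML/d = 0.1782 m³/s.
9.4 µg/L = 0.0094 mg/L.
Flow-weighted mixing gives C = (0.1782·1.11 + 26.2·0.0094) / (0.1782 + 26.2) = 0.4441/26.38 = 0.01684 mg/L.

0.0168 mg/L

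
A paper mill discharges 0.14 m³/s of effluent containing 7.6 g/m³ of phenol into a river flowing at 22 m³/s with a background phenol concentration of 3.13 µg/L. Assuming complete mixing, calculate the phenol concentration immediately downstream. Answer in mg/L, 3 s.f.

3.13 µg/L = 0.00313 mg/L.
By mass balance at complete mixing, C = (0.14·7.6 + 22·0.00313) / (0.14 + 22) = 1.133/22.14 = 0.05117 mg/L.

0.0512 mg/L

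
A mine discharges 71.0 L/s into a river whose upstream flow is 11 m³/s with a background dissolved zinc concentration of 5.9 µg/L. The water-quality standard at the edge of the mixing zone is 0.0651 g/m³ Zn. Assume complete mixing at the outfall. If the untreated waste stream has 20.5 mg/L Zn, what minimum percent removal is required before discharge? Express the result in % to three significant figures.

71.0 L/s = 0.071 m³/s.
5.9 µg/L = 0.0059 mg/L.
Mass balance: 0.0651·11.07 = 0.071·Cₑ + 11·0.0059.
Cₑ = (0.7207 − 0.0649) / 0.071 = 9.237 mg/L.
Required removal = 1 − 9.237/20.5 = 54.94 %.

54.9 %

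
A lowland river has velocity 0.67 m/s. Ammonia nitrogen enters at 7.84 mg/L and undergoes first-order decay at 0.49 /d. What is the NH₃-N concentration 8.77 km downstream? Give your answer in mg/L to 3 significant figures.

7.28 mg/L

Travel time t = 8.77 km / 0.67 m/s = 8770/0.67 = 1.309e+04 s = 0.1515 d.
First-order decay: C = 7.84·exp(−0.49·0.1515) = 7.84·0.9285 = 7.279 mg/L.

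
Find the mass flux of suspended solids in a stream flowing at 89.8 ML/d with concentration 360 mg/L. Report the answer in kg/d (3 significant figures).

89.8 ML/d = 1.039 m³/s.
Mass flux = Q·C = 1.039 m³/s × 360 g/m³ = 374.2 g/s.
= 374.2 g/s × 86.4 = 3.233e+04 kg/d.

32300 kg/d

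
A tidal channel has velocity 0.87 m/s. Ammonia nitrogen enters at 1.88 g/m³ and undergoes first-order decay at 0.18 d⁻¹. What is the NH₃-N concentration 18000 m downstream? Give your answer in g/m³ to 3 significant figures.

Travel time t = 18000 m / 0.87 m/s = 1.8e+04/0.87 = 2.069e+04 s = 0.2395 d.
First-order decay: C = 1.88·exp(−0.18·0.2395) = 1.88·0.9578 = 1.801 g/m³.

1.80 g/m³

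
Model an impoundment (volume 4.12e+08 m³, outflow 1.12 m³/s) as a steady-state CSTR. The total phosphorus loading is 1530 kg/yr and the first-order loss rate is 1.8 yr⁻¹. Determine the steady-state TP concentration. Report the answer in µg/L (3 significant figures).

Outflow Q = 1.12 m³/s × 3.156e+07 s/yr = 3.534e+07 m³/yr.
Steady-state CSTR mass balance: W = Q·C + k·V·C, so C = W/(Q + kV).
Q + kV = 3.534e+07 + 1.8·4.12e+08 = 7.769e+08 m³/yr.
C = 1530/7.769e+08 = 1.969e-06 kg/m³ = 0.001969 mg/L = 1.969 µg/L.

1.97 µg/L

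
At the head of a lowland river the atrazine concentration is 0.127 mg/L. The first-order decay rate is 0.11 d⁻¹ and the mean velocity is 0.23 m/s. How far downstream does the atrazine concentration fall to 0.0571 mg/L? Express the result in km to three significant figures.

From C = C₀·e^(−kt), t = ln(C₀/C)/k = ln(0.127/0.0571)/0.11 = 0.7994/0.11 = 7.267 d.
Distance = v·t = 0.23 m/s × 6.279e+05 s = 1.444e+05 m = 144.4 km.

144 km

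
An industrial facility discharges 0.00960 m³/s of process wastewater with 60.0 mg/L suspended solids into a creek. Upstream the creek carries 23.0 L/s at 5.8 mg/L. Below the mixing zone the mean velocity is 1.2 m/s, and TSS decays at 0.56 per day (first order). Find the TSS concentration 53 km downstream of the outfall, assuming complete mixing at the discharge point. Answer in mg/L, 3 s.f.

16.3 mg/L

23.0 L/s = 0.023 m³/s.
After complete mixing, C₀ = (0.0096·60 + 0.023·5.8) / 0.0326 = 21.76 mg/L.
Travel time t = 5.3e+04 m / 1.2 m/s = 4.417e+04 s = 0.5112 d.
C = 21.76·exp(−0.56·0.5112) = 21.76·0.7511 = 16.34 mg/L.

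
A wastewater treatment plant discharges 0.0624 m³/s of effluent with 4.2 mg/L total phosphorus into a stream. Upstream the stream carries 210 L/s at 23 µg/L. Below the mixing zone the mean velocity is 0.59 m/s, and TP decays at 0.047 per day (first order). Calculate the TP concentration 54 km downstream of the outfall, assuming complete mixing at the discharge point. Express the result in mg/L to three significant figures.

210 L/s = 0.21 m³/s.
23 µg/L = 0.023 mg/L.
After complete mixing, C₀ = (0.0624·4.2 + 0.21·0.023) / 0.2724 = 0.9798 mg/L.
Travel time t = 5.4e+04 m / 0.59 m/s = 9.153e+04 s = 1.059 d.
C = 0.9798·exp(−0.047·1.059) = 0.9798·0.9514 = 0.9323 mg/L.

0.932 mg/L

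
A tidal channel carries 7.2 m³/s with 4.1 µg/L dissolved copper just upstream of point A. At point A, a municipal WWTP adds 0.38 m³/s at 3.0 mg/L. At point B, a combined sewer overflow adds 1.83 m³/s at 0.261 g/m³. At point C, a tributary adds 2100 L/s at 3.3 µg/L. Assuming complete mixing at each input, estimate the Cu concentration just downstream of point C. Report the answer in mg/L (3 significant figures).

0.144 mg/L

4.1 µg/L = 0.0041 mg/L.
After input A: C = (7.2·0.0041 + 0.38·3) / 7.58 = 0.1543 mg/L.
After input B: C = (7.58·0.1543 + 1.83·0.261) / 9.41 = 0.175 mg/L.
2100 L/s = 2.1 m³/s.
3.3 µg/L = 0.0033 mg/L.
After input C: C = (9.41·0.175 + 2.1·0.0033) / 11.51 = 0.1437 mg/L.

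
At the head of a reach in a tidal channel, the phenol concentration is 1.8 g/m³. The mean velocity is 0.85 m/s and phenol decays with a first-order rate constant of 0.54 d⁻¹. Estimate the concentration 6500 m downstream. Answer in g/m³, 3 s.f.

Travel time t = 6500 m / 0.85 m/s = 6500/0.85 = 7647 s = 0.08851 d.
First-order decay: C = 1.8·exp(−0.54·0.08851) = 1.8·0.9533 = 1.716 g/m³.

1.72 g/m³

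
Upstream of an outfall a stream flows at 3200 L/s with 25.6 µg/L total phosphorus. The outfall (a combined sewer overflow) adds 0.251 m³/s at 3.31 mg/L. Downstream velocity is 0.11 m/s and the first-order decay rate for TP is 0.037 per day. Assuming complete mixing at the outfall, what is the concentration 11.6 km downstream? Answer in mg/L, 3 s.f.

0.253 mg/L

3200 L/s = 3.2 m³/s.
25.6 µg/L = 0.0256 mg/L.
After complete mixing, C₀ = (0.251·3.31 + 3.2·0.0256) / 3.451 = 0.2645 mg/L.
Travel time t = 1.16e+04 m / 0.11 m/s = 1.055e+05 s = 1.221 d.
C = 0.2645·exp(−0.037·1.221) = 0.2645·0.9558 = 0.2528 mg/L.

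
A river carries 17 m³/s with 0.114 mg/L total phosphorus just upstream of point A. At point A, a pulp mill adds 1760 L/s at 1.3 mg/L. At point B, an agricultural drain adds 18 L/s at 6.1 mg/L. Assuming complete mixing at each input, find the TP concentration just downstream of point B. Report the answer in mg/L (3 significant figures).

1760 L/s = 1.76 m³/s.
After input A: C = (17·0.114 + 1.76·1.3) / 18.76 = 0.2253 mg/L.
18 L/s = 0.018 m³/s.
After input B: C = (18.76·0.2253 + 0.018·6.1) / 18.78 = 0.2309 mg/L.

0.231 mg/L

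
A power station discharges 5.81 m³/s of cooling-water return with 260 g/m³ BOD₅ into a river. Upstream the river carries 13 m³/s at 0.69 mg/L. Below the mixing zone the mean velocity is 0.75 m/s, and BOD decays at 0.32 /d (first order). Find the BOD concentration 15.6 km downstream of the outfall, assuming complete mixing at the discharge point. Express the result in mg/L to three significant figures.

74.8 mg/L

After complete mixing, C₀ = (5.81·260 + 13·0.69) / 18.81 = 80.79 mg/L.
Travel time t = 1.56e+04 m / 0.75 m/s = 2.08e+04 s = 0.2407 d.
C = 80.79·exp(−0.32·0.2407) = 80.79·0.9259 = 74.8 mg/L.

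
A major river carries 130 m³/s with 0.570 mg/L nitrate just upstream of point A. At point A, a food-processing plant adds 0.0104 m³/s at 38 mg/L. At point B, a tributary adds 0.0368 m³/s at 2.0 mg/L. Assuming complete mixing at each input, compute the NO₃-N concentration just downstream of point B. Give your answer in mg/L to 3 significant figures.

After input A: C = (130·0.57 + 0.0104·38) / 130 = 0.573 mg/L.
After input B: C = (130·0.573 + 0.0368·2) / 130 = 0.5734 mg/L.

0.573 mg/L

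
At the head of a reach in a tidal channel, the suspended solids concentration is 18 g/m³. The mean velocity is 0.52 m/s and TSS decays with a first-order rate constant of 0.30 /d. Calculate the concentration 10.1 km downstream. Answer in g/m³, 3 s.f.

16.8 g/m³

Travel time t = 10.1 km / 0.52 m/s = 1.01e+04/0.52 = 1.942e+04 s = 0.2248 d.
First-order decay: C = 18·exp(−0.30·0.2248) = 18·0.9348 = 16.83 g/m³.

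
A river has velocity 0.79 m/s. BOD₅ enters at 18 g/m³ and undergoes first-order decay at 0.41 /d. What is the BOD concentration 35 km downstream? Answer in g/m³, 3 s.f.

14.6 g/m³

Travel time t = 35 km / 0.79 m/s = 3.5e+04/0.79 = 4.43e+04 s = 0.5128 d.
First-order decay: C = 18·exp(−0.41·0.5128) = 18·0.8104 = 14.59 g/m³.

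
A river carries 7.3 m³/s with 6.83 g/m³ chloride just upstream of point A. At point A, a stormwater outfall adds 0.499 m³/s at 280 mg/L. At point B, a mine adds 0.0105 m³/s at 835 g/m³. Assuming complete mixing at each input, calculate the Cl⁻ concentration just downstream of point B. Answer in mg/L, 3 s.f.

25.4 mg/L

After input A: C = (7.3·6.83 + 0.499·280) / 7.799 = 24.31 mg/L.
After input B: C = (7.799·24.31 + 0.0105·835) / 7.809 = 25.4 mg/L.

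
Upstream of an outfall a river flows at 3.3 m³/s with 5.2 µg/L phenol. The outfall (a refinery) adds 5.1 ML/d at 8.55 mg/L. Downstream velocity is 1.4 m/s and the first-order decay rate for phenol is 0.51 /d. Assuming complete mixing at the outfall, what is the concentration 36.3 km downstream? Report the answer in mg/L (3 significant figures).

5.1 ML/d = 0.05903 m³/s.
5.2 µg/L = 0.0052 mg/L.
After complete mixing, C₀ = (0.05903·8.55 + 3.3·0.0052) / 3.359 = 0.1554 mg/L.
Travel time t = 3.63e+04 m / 1.4 m/s = 2.593e+04 s = 0.3001 d.
C = 0.1554·exp(−0.51·0.3001) = 0.1554·0.8581 = 0.1333 mg/L.

0.133 mg/L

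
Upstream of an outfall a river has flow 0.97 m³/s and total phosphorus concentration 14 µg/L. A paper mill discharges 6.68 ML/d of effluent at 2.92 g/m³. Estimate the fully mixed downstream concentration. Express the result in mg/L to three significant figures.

0.229 mg/L

6.68 ML/d = 0.07731 m³/s.
14 µg/L = 0.014 mg/L.
Conservation of mass across the mixing zone: C = (0.07731·2.92 + 0.97·0.014) / (0.07731 + 0.97) = 0.2393/1.047 = 0.2285 mg/L.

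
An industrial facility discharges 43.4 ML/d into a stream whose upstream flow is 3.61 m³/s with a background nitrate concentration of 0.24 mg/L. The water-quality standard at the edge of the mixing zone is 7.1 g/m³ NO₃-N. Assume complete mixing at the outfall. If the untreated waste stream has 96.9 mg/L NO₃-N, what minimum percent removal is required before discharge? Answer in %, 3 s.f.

41.8 %

43.4 ML/d = 0.5023 m³/s.
Mass balance: 7.1·4.112 = 0.5023·Cₑ + 3.61·0.24.
Cₑ = (29.2 − 0.8664) / 0.5023 = 56.4 mg/L.
Required removal = 1 − 56.4/96.9 = 41.79 %.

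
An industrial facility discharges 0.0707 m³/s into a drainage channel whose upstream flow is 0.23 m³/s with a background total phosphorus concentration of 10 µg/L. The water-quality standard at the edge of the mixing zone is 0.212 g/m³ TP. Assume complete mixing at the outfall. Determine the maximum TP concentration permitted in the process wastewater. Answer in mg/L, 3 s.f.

10 µg/L = 0.01 mg/L.
Mass balance: 0.212·0.3007 = 0.0707·Cₑ + 0.23·0.01.
Cₑ = (0.06375 − 0.0023) / 0.0707 = 0.8691 mg/L.

0.869 mg/L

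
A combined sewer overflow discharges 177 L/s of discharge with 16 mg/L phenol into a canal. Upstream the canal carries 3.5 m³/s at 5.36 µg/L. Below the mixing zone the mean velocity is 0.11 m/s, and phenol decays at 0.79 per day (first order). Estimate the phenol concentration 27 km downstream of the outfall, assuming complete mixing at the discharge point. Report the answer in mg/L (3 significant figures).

0.0822 mg/L

177 L/s = 0.177 m³/s.
5.36 µg/L = 0.00536 mg/L.
After complete mixing, C₀ = (0.177·16 + 3.5·0.00536) / 3.677 = 0.7753 mg/L.
Travel time t = 2.7e+04 m / 0.11 m/s = 2.455e+05 s = 2.841 d.
C = 0.7753·exp(−0.79·2.841) = 0.7753·0.106 = 0.08218 mg/L.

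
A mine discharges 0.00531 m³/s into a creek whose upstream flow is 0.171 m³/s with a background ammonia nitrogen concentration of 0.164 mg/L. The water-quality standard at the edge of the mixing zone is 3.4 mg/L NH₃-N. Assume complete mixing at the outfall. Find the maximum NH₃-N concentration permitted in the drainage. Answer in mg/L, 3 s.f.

108 mg/L

Mass balance: 3.4·0.1763 = 0.00531·Cₑ + 0.171·0.164.
Cₑ = (0.5995 − 0.02804) / 0.00531 = 107.6 mg/L.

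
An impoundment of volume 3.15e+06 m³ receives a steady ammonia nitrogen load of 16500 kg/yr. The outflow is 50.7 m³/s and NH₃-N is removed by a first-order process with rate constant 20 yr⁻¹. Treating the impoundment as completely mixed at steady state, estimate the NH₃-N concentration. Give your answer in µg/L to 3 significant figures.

9.92 µg/L

Outflow Q = 50.7 m³/s × 3.156e+07 s/yr = 1.6e+09 m³/yr.
Steady-state CSTR mass balance: W = Q·C + k·V·C, so C = W/(Q + kV).
Q + kV = 1.6e+09 + 20·3.15e+06 = 1.663e+09 m³/yr.
C = 16500/1.663e+09 = 9.922e-06 kg/m³ = 0.009922 mg/L = 9.922 µg/L.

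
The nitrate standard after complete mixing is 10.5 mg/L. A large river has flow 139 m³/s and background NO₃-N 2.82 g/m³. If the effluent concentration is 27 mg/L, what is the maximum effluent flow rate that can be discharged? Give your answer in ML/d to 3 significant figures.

Mass balance at complete mixing: C_std·(Q_w + Q_r) = Q_w·C_e + Q_r·C_b.
Rearranging, Q_w = Q_r·(C_std − C_b)/(C_e − C_std) = 139·(10.5 − 2.82) / (27 − 10.5) = 64.7 m³/s.
= 5590 ML/d.

5590 ML/d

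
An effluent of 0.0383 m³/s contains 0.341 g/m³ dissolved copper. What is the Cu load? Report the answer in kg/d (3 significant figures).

Mass flux = Q·C = 0.0383 m³/s × 0.341 g/m³ = 0.01306 g/s.
= 0.01306 g/s × 86.4 = 1.128 kg/d.

1.13 kg/d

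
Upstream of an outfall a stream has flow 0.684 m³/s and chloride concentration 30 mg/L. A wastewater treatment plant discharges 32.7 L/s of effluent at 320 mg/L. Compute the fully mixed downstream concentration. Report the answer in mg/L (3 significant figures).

32.7 L/s = 0.0327 m³/s.
Conservation of mass across the mixing zone: C = (0.0327·320 + 0.684·30) / (0.0327 + 0.684) = 30.98/0.7167 = 43.23 mg/L.

43.2 mg/L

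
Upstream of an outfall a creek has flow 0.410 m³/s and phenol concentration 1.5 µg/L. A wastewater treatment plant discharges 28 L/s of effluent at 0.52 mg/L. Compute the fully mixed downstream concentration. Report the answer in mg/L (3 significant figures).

28 L/s = 0.028 m³/s.
1.5 µg/L = 0.0015 mg/L.
By mass balance at complete mixing, C = (0.028·0.52 + 0.41·0.0015) / (0.028 + 0.41) = 0.01517/0.438 = 0.03465 mg/L.

0.0346 mg/L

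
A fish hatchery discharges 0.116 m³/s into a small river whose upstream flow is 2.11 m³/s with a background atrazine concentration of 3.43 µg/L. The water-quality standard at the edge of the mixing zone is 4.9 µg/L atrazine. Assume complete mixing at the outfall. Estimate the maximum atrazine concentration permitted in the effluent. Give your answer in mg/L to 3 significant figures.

3.43 µg/L = 0.00343 mg/L.
4.9 µg/L = 0.0049 mg/L.
Mass balance: 0.0049·2.226 = 0.116·Cₑ + 2.11·0.00343.
Cₑ = (0.01091 − 0.007237) / 0.116 = 0.03164 mg/L.

0.0316 mg/L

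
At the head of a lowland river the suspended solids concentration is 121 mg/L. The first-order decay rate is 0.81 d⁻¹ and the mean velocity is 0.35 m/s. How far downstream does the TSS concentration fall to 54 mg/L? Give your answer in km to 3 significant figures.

30.1 km

From C = C₀·e^(−kt), t = ln(C₀/C)/k = ln(121/54)/0.81 = 0.8068/0.81 = 0.9961 d.
Distance = v·t = 0.35 m/s × 8.606e+04 s = 3.012e+04 m = 30.12 km.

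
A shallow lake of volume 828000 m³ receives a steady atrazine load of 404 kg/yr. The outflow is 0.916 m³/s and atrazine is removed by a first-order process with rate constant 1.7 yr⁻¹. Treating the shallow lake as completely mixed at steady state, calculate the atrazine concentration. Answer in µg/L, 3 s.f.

13.3 µg/L

Outflow Q = 0.916 m³/s × 3.156e+07 s/yr = 2.891e+07 m³/yr.
Steady-state CSTR mass balance: W = Q·C + k·V·C, so C = W/(Q + kV).
Q + kV = 2.891e+07 + 1.7·828000 = 3.031e+07 m³/yr.
C = 404/3.031e+07 = 1.333e-05 kg/m³ = 0.01333 mg/L = 13.33 µg/L.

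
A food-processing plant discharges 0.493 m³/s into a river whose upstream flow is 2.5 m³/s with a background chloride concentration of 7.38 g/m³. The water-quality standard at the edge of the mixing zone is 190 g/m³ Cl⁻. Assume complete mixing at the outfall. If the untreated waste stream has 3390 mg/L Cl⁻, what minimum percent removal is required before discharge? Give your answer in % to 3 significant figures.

67.1 %

Mass balance: 190·2.993 = 0.493·Cₑ + 2.5·7.38.
Cₑ = (568.7 − 18.45) / 0.493 = 1116 mg/L.
Required removal = 1 − 1116/3390 = 67.08 %.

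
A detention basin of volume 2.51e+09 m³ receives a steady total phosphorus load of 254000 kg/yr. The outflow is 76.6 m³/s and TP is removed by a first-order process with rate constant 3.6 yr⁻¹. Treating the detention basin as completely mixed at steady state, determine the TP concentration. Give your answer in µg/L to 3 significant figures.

Outflow Q = 76.6 m³/s × 3.156e+07 s/yr = 2.417e+09 m³/yr.
Steady-state CSTR mass balance: W = Q·C + k·V·C, so C = W/(Q + kV).
Q + kV = 2.417e+09 + 3.6·2.51e+09 = 1.145e+10 m³/yr.
C = 254000/1.145e+10 = 2.218e-05 kg/m³ = 0.02218 mg/L = 22.18 µg/L.

22.2 µg/L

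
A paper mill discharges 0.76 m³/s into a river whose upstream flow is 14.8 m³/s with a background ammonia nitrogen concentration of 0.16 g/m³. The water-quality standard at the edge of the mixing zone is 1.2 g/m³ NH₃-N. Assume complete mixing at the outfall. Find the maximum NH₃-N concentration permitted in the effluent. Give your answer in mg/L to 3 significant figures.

21.5 mg/L

Mass balance: 1.2·15.56 = 0.76·Cₑ + 14.8·0.16.
Cₑ = (18.67 − 2.368) / 0.76 = 21.45 mg/L.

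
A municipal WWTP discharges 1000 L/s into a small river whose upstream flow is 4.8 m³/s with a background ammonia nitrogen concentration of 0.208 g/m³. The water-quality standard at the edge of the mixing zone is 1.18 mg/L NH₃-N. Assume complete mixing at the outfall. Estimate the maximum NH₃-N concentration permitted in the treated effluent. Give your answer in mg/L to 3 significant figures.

5.85 mg/L

1000 L/s = 1 m³/s.
Mass balance: 1.18·5.8 = 1·Cₑ + 4.8·0.208.
Cₑ = (6.844 − 0.9984) / 1 = 5.846 mg/L.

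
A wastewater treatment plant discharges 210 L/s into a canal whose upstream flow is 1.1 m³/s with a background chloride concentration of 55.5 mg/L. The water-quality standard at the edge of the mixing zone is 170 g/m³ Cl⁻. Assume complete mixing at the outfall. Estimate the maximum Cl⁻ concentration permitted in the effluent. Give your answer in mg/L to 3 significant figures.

770 mg/L

210 L/s = 0.21 m³/s.
Mass balance: 170·1.31 = 0.21·Cₑ + 1.1·55.5.
Cₑ = (222.7 − 61.05) / 0.21 = 769.8 mg/L.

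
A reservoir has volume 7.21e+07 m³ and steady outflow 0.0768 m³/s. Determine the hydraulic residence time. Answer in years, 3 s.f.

Q = 0.0768 m³/s × 3.156e+07 s/yr = 2.424e+06 m³/yr.
Hydraulic residence time τ = V/Q = 7.21e+07/2.424e+06 = 29.75 yr.

29.7 yr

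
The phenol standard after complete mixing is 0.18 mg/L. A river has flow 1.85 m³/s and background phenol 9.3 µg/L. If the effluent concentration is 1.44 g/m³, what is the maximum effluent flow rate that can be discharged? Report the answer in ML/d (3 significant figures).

21.7 ML/d

9.3 µg/L = 0.0093 mg/L.
Mass balance at complete mixing: C_std·(Q_w + Q_r) = Q_w·C_e + Q_r·C_b.
Rearranging, Q_w = Q_r·(C_std − C_b)/(C_e − C_std) = 1.85·(0.18 − 0.0093) / (1.44 − 0.18) = 0.2506 m³/s.
= 21.65 ML/d.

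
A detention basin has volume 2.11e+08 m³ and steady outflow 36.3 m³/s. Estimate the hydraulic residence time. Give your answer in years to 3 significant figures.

0.184 yr

Q = 36.3 m³/s × 3.156e+07 s/yr = 1.146e+09 m³/yr.
Hydraulic residence time τ = V/Q = 2.11e+08/1.146e+09 = 0.1842 yr.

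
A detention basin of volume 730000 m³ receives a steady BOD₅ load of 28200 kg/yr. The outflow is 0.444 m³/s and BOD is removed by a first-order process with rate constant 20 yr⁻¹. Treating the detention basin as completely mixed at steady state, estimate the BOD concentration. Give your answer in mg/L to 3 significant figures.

0.986 mg/L

Outflow Q = 0.444 m³/s × 3.156e+07 s/yr = 1.401e+07 m³/yr.
Steady-state CSTR mass balance: W = Q·C + k·V·C, so C = W/(Q + kV).
Q + kV = 1.401e+07 + 20·730000 = 2.861e+07 m³/yr.
C = 28200/2.861e+07 = 0.0009856 kg/m³ = 0.9856 mg/L.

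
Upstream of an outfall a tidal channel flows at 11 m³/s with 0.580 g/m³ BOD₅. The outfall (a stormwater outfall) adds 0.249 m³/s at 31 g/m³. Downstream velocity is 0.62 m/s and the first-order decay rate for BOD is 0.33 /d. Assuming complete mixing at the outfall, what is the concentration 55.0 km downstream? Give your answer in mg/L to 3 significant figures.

After complete mixing, C₀ = (0.249·31 + 11·0.58) / 11.25 = 1.253 mg/L.
Travel time t = 5.5e+04 m / 0.62 m/s = 8.871e+04 s = 1.027 d.
C = 1.253·exp(−0.33·1.027) = 1.253·0.7126 = 0.8932 mg/L.

0.893 mg/L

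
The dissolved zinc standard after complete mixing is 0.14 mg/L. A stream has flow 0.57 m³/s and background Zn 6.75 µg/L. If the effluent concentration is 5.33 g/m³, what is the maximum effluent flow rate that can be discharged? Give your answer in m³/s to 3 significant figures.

6.75 µg/L = 0.00675 mg/L.
Mass balance at complete mixing: C_std·(Q_w + Q_r) = Q_w·C_e + Q_r·C_b.
Rearranging, Q_w = Q_r·(C_std − C_b)/(C_e − C_std) = 0.57·(0.14 − 0.00675) / (5.33 − 0.14) = 0.01463 m³/s.

0.0146 m³/s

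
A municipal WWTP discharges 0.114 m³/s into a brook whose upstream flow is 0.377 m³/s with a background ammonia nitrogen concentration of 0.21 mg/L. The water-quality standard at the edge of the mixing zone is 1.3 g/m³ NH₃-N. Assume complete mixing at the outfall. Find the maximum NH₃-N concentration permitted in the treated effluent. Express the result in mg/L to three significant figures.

4.90 mg/L

Mass balance: 1.3·0.491 = 0.114·Cₑ + 0.377·0.21.
Cₑ = (0.6383 − 0.07917) / 0.114 = 4.905 mg/L.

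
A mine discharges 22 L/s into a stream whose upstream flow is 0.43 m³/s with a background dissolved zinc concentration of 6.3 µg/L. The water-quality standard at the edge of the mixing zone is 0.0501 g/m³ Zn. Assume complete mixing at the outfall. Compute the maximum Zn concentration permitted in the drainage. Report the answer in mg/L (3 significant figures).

0.906 mg/L

22 L/s = 0.022 m³/s.
6.3 µg/L = 0.0063 mg/L.
Mass balance: 0.0501·0.452 = 0.022·Cₑ + 0.43·0.0063.
Cₑ = (0.02265 − 0.002709) / 0.022 = 0.9062 mg/L.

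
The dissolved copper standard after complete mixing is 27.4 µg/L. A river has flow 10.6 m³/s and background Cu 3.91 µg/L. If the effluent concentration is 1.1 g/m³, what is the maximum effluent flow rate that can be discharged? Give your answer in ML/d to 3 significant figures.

3.91 µg/L = 0.00391 mg/L.
27.4 µg/L = 0.0274 mg/L.
Mass balance at complete mixing: C_std·(Q_w + Q_r) = Q_w·C_e + Q_r·C_b.
Rearranging, Q_w = Q_r·(C_std − C_b)/(C_e − C_std) = 10.6·(0.0274 − 0.00391) / (1.1 − 0.0274) = 0.2321 m³/s.
= 20.06 ML/d.

20.1 ML/d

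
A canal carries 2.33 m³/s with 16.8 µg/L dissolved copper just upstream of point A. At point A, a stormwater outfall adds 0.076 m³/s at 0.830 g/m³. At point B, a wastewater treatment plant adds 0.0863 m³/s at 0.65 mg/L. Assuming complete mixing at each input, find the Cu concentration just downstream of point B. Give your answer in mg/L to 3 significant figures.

16.8 µg/L = 0.0168 mg/L.
After input A: C = (2.33·0.0168 + 0.076·0.83) / 2.406 = 0.04249 mg/L.
After input B: C = (2.406·0.04249 + 0.0863·0.65) / 2.492 = 0.06352 mg/L.

0.0635 mg/L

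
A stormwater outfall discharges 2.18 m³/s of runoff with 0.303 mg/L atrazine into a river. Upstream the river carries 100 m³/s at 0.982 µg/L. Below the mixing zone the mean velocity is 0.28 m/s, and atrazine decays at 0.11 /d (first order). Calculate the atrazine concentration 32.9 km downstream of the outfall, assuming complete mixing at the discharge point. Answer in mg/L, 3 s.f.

0.982 µg/L = 0.000982 mg/L.
After complete mixing, C₀ = (2.18·0.303 + 100·0.000982) / 102.2 = 0.007426 mg/L.
Travel time t = 3.29e+04 m / 0.28 m/s = 1.175e+05 s = 1.36 d.
C = 0.007426·exp(−0.11·1.36) = 0.007426·0.8611 = 0.006394 mg/L.

0.00639 mg/L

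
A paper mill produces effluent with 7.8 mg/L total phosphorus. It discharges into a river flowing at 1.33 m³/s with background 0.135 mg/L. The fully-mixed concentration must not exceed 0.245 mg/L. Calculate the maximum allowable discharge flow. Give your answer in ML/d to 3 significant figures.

1.67 ML/d

Mass balance at complete mixing: C_std·(Q_w + Q_r) = Q_w·C_e + Q_r·C_b.
Rearranging, Q_w = Q_r·(C_std − C_b)/(C_e − C_std) = 1.33·(0.245 − 0.135) / (7.8 − 0.245) = 0.01936 m³/s.
= 1.673 ML/d.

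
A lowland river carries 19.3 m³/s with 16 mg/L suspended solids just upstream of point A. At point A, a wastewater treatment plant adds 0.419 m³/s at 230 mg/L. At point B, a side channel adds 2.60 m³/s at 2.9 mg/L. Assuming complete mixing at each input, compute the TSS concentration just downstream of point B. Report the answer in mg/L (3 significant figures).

18.5 mg/L

After input A: C = (19.3·16 + 0.419·230) / 19.72 = 20.55 mg/L.
After input B: C = (19.72·20.55 + 2.6·2.9) / 22.32 = 18.49 mg/L.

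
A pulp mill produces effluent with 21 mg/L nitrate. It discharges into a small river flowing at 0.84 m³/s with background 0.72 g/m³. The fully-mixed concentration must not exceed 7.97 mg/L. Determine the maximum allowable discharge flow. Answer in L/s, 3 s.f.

467 L/s

Mass balance at complete mixing: C_std·(Q_w + Q_r) = Q_w·C_e + Q_r·C_b.
Rearranging, Q_w = Q_r·(C_std − C_b)/(C_e − C_std) = 0.84·(7.97 − 0.72) / (21 − 7.97) = 0.4674 m³/s.
= 467.4 L/s.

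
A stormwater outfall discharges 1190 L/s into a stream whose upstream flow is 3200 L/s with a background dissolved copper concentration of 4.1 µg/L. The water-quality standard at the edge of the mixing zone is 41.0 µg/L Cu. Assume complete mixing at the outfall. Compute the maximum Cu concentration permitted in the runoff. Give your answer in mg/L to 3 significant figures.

0.140 mg/L

1190 L/s = 1.19 m³/s.
3200 L/s = 3.2 m³/s.
4.1 µg/L = 0.0041 mg/L.
41.0 µg/L = 0.041 mg/L.
Mass balance: 0.041·4.39 = 1.19·Cₑ + 3.2·0.0041.
Cₑ = (0.18 − 0.01312) / 1.19 = 0.1402 mg/L.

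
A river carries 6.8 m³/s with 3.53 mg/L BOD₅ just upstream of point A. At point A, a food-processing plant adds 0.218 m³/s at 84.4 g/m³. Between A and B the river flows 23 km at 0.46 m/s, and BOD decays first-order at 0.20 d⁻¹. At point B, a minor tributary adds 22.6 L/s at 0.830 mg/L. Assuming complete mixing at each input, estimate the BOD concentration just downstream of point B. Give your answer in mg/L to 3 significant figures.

After input A: C = (6.8·3.53 + 0.218·84.4) / 7.018 = 6.042 mg/L.
Over the 23 km reach to input B (t = 5e+04 s = 0.5787 d), decay gives C = 6.042·exp(−0.20·0.5787) = 5.382 mg/L.
22.6 L/s = 0.0226 m³/s.
After input B: C = (7.018·5.382 + 0.0226·0.83) / 7.041 = 5.367 mg/L.

5.37 mg/L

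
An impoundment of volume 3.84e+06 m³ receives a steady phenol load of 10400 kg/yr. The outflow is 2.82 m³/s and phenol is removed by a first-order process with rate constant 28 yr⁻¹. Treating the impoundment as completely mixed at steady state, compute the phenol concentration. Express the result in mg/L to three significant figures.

0.0529 mg/L

Outflow Q = 2.82 m³/s × 3.156e+07 s/yr = 8.899e+07 m³/yr.
Steady-state CSTR mass balance: W = Q·C + k·V·C, so C = W/(Q + kV).
Q + kV = 8.899e+07 + 28·3.84e+06 = 1.965e+08 m³/yr.
C = 10400/1.965e+08 = 5.292e-05 kg/m³ = 0.05292 mg/L.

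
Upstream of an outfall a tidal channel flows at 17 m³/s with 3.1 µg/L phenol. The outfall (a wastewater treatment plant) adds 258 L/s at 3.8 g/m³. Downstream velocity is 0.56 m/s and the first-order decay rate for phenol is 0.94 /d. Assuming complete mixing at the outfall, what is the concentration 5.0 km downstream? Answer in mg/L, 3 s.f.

258 L/s = 0.258 m³/s.
3.1 µg/L = 0.0031 mg/L.
After complete mixing, C₀ = (0.258·3.8 + 17·0.0031) / 17.26 = 0.05986 mg/L.
Travel time t = 5000 m / 0.56 m/s = 8929 s = 0.1033 d.
C = 0.05986·exp(−0.94·0.1033) = 0.05986·0.9074 = 0.05432 mg/L.

0.0543 mg/L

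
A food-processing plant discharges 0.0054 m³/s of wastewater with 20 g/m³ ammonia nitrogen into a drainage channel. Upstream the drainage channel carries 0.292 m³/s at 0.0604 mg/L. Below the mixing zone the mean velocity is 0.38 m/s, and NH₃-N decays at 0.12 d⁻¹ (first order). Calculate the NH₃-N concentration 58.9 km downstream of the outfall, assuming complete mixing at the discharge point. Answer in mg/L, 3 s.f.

After complete mixing, C₀ = (0.0054·20 + 0.292·0.0604) / 0.2974 = 0.4225 mg/L.
Travel time t = 5.89e+04 m / 0.38 m/s = 1.55e+05 s = 1.794 d.
C = 0.4225·exp(−0.12·1.794) = 0.4225·0.8063 = 0.3406 mg/L.

0.341 mg/L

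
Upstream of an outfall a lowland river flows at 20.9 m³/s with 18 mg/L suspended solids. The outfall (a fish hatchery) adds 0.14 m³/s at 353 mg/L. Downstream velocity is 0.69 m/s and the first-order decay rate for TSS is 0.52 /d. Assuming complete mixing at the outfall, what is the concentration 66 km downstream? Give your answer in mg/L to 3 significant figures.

After complete mixing, C₀ = (0.14·353 + 20.9·18) / 21.04 = 20.23 mg/L.
Travel time t = 6.6e+04 m / 0.69 m/s = 9.565e+04 s = 1.107 d.
C = 20.23·exp(−0.52·1.107) = 20.23·0.5623 = 11.38 mg/L.

11.4 mg/L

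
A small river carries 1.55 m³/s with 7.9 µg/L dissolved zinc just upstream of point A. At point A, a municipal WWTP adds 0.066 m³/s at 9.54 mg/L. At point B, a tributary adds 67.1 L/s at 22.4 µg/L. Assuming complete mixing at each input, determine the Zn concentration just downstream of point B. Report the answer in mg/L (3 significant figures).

0.382 mg/L

7.9 µg/L = 0.0079 mg/L.
After input A: C = (1.55·0.0079 + 0.066·9.54) / 1.616 = 0.3972 mg/L.
67.1 L/s = 0.0671 m³/s.
22.4 µg/L = 0.0224 mg/L.
After input B: C = (1.616·0.3972 + 0.0671·0.0224) / 1.683 = 0.3823 mg/L.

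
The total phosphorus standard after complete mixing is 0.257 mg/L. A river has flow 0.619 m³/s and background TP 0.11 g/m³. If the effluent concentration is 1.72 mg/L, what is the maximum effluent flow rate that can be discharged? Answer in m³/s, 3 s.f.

0.0622 m³/s

Mass balance at complete mixing: C_std·(Q_w + Q_r) = Q_w·C_e + Q_r·C_b.
Rearranging, Q_w = Q_r·(C_std − C_b)/(C_e − C_std) = 0.619·(0.257 − 0.11) / (1.72 − 0.257) = 0.0622 m³/s.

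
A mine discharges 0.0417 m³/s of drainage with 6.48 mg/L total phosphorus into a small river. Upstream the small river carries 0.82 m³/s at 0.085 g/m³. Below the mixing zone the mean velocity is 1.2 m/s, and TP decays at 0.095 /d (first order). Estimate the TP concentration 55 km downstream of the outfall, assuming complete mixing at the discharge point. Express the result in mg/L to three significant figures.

0.375 mg/L

After complete mixing, C₀ = (0.0417·6.48 + 0.82·0.085) / 0.8617 = 0.3945 mg/L.
Travel time t = 5.5e+04 m / 1.2 m/s = 4.583e+04 s = 0.5305 d.
C = 0.3945·exp(−0.095·0.5305) = 0.3945·0.9509 = 0.3751 mg/L.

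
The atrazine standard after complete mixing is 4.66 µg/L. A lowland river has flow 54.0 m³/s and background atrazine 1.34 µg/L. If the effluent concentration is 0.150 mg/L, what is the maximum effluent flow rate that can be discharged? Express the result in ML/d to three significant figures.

1.34 µg/L = 0.00134 mg/L.
4.66 µg/L = 0.00466 mg/L.
Mass balance at complete mixing: C_std·(Q_w + Q_r) = Q_w·C_e + Q_r·C_b.
Rearranging, Q_w = Q_r·(C_std − C_b)/(C_e − C_std) = 54.0·(0.00466 − 0.00134) / (0.15 − 0.00466) = 1.234 m³/s.
= 106.6 ML/d.

107 ML/d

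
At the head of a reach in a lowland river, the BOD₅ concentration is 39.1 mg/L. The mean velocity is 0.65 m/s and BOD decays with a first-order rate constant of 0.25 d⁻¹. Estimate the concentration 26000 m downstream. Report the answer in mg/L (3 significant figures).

Travel time t = 26000 m / 0.65 m/s = 2.6e+04/0.65 = 4e+04 s = 0.463 d.
First-order decay: C = 39.1·exp(−0.25·0.463) = 39.1·0.8907 = 34.83 mg/L.

34.8 mg/L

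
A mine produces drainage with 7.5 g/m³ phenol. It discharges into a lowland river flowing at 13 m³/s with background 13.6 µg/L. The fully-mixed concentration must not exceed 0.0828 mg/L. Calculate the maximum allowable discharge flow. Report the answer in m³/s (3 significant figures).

0.121 m³/s

13.6 µg/L = 0.0136 mg/L.
Mass balance at complete mixing: C_std·(Q_w + Q_r) = Q_w·C_e + Q_r·C_b.
Rearranging, Q_w = Q_r·(C_std − C_b)/(C_e − C_std) = 13·(0.0828 − 0.0136) / (7.5 − 0.0828) = 0.1213 m³/s.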